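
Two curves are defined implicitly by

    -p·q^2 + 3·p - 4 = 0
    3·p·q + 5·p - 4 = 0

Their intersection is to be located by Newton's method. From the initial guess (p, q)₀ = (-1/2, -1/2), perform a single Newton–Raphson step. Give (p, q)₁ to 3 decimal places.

(1.684, 0.763)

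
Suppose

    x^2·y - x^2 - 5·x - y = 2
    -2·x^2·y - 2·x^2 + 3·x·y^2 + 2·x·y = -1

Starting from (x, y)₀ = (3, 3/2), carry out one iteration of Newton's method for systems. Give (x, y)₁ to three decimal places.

(3.697, 3.424)

At (3, 3/2): F = (-14.000, -14.750).
Jacobian J = [[2·x·y - 2·x - 5, x^2 - 1], [-4·x·y - 4·x + 3·y^2 + 2·y, -2·x^2 + 6·x·y + 2·x]].
At the point, J = [[-2.000, 8.000], [-20.250, 15.000]] (det J = 132.000).
Solving J·Δ = −F gives Δ = (0.697, 1.924).
Then the next iterate is (x, y)₁ = (3.697, 3.424).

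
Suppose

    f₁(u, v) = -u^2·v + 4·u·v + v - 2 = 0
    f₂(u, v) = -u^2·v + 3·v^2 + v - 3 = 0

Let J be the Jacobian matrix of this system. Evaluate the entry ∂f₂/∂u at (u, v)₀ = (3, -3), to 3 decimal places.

18.000

∂f₂/∂u = -2·u·v.
At (3, -3) this is 18.000.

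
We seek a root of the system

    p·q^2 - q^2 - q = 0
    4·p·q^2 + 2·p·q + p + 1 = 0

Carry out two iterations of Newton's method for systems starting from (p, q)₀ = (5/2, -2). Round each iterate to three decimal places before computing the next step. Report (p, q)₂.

(0.842, -0.969)

At (5/2, -2): F = (8.000, 33.500).
Jacobian J = [[q^2, 2·p·q - 2·q - 1], [4·q^2 + 2·q + 1, 8·p·q + 2·p]].
At the point, J = [[4.000, -7.000], [13.000, -35.000]] (det J = -49.000).
Solving J·Δ = −F gives Δ = (-0.929, 0.612).
Then the next iterate is (p, q)₁ = (1.571, -1.388).
Round to (1.571, -1.388) and repeat: F = (2.48806, 10.31631), J = [[1.92654, -2.58510], [5.93018, -14.30238]].
Δ = (-0.729, 0.419), so (p, q)₂ = (0.842, -0.969).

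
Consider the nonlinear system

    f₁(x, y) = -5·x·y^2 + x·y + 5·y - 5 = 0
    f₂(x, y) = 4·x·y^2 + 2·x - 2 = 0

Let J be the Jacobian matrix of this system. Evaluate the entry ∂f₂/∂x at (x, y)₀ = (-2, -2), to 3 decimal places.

∂f₂/∂x = 4·y^2 + 2.
At (-2, -2) this is 18.000.

18.000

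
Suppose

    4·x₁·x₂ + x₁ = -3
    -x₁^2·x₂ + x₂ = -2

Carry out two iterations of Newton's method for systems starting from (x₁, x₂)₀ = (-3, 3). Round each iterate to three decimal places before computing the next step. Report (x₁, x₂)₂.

(-1.818, -0.009)

At (-3, 3): F = (-36.000, -22.000).
Jacobian J = [[4·x₂ + 1, 4·x₁], [-2·x₁·x₂, -x₁^2 + 1]].
At the point, J = [[13.000, -12.000], [18.000, -8.000]] (det J = 112.000).
Solving J·Δ = −F gives Δ = (-0.214, -3.232).
Then the next iterate is (x₁, x₂)₁ = (-3.214, -0.232).
Round to (-3.214, -0.232) and repeat: F = (2.76859, 4.16451), J = [[0.072, -12.856], [-1.49130, -9.32980]].
Δ = (1.396, 0.223), so (x₁, x₂)₂ = (-1.818, -0.009).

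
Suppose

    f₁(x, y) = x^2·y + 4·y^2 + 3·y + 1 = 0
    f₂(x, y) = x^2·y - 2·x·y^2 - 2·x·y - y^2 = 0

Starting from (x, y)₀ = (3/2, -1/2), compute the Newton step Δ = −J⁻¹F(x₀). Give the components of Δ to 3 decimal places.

At (3/2, -1/2): F = (-0.625, -0.625).
Jacobian J = [[2·x·y, x^2 + 8·y + 3], [2·x·y - 2·y^2 - 2·y, x^2 - 4·x·y - 2·x - 2·y]].
At the point, J = [[-1.500, 1.250], [-1.000, 3.250]] (det J = -3.625).
Solving J·Δ = −F gives Δ = (-0.345, 0.086).

(-0.345, 0.086)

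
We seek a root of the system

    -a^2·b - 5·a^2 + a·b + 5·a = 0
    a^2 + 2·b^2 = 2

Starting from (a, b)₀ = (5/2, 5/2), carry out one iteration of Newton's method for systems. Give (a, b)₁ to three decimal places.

(1.723, 1.213)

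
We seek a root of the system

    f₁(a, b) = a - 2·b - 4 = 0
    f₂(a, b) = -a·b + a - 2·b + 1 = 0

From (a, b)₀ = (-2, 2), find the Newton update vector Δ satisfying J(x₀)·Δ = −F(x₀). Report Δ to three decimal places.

(-1.000, -5.500)

At (-2, 2): F = (-10.000, -1.000).
Jacobian J = [[1, -2], [-b + 1, -a - 2]].
At the point, J = [[1.000, -2.000], [-1.000, 0.000]] (det J = -2.000).
Solving J·Δ = −F gives Δ = (-1.000, -5.500).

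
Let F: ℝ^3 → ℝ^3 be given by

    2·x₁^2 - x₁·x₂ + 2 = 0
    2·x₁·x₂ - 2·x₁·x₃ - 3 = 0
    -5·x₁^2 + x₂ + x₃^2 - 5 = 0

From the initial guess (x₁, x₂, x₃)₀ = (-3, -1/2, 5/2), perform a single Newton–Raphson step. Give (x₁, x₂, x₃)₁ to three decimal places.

(-1.384, -0.471, 1.646)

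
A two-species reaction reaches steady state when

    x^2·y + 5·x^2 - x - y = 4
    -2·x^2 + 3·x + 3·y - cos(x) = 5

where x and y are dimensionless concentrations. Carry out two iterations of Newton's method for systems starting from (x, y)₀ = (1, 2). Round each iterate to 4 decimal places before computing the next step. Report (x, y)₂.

(1.0000, 1.5134)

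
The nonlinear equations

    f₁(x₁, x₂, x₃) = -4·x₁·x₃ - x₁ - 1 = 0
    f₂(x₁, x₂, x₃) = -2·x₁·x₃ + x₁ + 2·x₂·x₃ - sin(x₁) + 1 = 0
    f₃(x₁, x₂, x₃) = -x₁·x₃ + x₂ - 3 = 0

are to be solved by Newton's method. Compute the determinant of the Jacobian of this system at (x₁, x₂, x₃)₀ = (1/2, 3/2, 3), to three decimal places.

J = [[-4·x₃ - 1, 0, -4·x₁], [-2·x₃ - cos(x₁) + 1, 2·x₃, -2·x₁ + 2·x₂], [-x₃, 1, -x₁]].
At the point, J = [[-13.000, 0.000, -2.000], [-5.87758, 6.000, 2.000], [-3.000, 1.000, -0.500]].
det J = 40.755.

40.755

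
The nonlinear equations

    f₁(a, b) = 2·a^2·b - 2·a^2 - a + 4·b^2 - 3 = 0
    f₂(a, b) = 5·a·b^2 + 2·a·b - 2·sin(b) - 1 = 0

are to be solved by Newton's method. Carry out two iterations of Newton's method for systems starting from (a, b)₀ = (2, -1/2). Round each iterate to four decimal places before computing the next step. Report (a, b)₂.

At (2, -1/2): F = (-16.0000, 0.458851).
Jacobian J = [[4·a·b - 4·a - 1, 2·a^2 + 8·b], [5·b^2 + 2·b, 10·a·b + 2·a - 2·cos(b)]].
At the point, J = [[-13.0000, 4.0000], [0.2500, -7.755165]] (det J = 99.817147).
Solving J·Δ = −F gives Δ = (-1.2247, 0.0197).
Then the next iterate is (a, b)₁ = (0.7753, -0.4803).
Round to (0.7753, -0.4803) and repeat: F = (-4.632135, 0.073600), J = [[-5.590706, -2.640220], [0.192840, -3.946879]].
Δ = (-0.8185, -0.0213), so (a, b)₂ = (-0.0432, -0.5016).

(-0.0432, -0.5016)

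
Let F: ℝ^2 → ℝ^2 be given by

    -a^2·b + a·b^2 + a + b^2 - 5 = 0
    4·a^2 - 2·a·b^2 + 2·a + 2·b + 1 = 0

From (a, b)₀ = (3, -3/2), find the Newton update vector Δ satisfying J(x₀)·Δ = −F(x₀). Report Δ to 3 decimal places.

At (3, -3/2): F = (20.500, 26.500).
Jacobian J = [[-2·a·b + b^2 + 1, -a^2 + 2·a·b + 2·b], [8·a - 2·b^2 + 2, -4·a·b + 2]].
At the point, J = [[12.250, -21.000], [21.500, 20.000]] (det J = 696.500).
Solving J·Δ = −F gives Δ = (-1.388, 0.167).

(-1.388, 0.167)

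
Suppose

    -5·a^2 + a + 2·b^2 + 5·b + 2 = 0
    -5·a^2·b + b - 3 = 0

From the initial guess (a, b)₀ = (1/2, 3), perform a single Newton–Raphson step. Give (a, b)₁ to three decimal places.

(0.284, 0.935)

At (1/2, 3): F = (34.250, -3.750).
Jacobian J = [[-10·a + 1, 4·b + 5], [-10·a·b, -5·a^2 + 1]].
At the point, J = [[-4.000, 17.000], [-15.000, -0.250]] (det J = 256.000).
Solving J·Δ = −F gives Δ = (-0.216, -2.065).
Then the next iterate is (a, b)₁ = (0.284, 0.935).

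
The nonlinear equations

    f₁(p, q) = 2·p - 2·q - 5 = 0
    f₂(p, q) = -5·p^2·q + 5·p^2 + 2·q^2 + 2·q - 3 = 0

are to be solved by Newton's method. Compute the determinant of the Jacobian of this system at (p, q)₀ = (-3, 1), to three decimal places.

-78.000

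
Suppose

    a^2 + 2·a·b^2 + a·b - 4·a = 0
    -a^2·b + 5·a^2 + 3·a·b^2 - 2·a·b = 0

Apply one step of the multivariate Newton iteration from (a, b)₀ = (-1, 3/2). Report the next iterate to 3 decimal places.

At (-1, 3/2): F = (-1.000, -0.250).
Jacobian J = [[2·a + 2·b^2 + b - 4, 4·a·b + a], [-2·a·b + 10·a + 3·b^2 - 2·b, -a^2 + 6·a·b - 2·a]].
At the point, J = [[0.000, -7.000], [-3.250, -8.000]] (det J = -22.750).
Solving J·Δ = −F gives Δ = (0.275, -0.143).
Then the next iterate is (a, b)₁ = (-0.725, 1.357).

(-0.725, 1.357)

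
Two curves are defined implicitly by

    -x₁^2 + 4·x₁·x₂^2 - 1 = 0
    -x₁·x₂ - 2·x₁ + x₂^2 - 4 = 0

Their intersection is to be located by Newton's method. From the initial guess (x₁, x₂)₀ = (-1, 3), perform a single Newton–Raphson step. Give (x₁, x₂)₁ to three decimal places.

At (-1, 3): F = (-38.000, 10.000).
Jacobian J = [[-2·x₁ + 4·x₂^2, 8·x₁·x₂], [-x₂ - 2, -x₁ + 2·x₂]].
At the point, J = [[38.000, -24.000], [-5.000, 7.000]] (det J = 146.000).
Solving J·Δ = −F gives Δ = (0.178, -1.301).
Then the next iterate is (x₁, x₂)₁ = (-0.822, 1.699).

(-0.822, 1.699)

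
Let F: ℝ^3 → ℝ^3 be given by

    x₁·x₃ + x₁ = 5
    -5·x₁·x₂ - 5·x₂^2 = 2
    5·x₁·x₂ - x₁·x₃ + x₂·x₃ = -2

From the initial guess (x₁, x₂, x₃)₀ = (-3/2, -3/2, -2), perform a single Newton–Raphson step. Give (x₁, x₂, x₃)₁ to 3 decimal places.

(-0.255, -0.826, -5.163)

At (-3/2, -3/2, -2): F = (-3.500, -24.500, 13.250).
Jacobian J = [[x₃ + 1, 0, x₁], [-5·x₂, -5·x₁ - 10·x₂, 0], [5·x₂ - x₃, 5·x₁ + x₃, -x₁ + x₂]].
At the point, J = [[-1.000, 0.000, -1.500], [7.500, 22.500, 0.000], [-5.500, -9.500, 0.000]] (det J = -78.750).
Solving J·Δ = −F gives Δ = (1.245, 0.674, -3.163).
Then the next iterate is (x₁, x₂, x₃)₁ = (-0.255, -0.826, -5.163).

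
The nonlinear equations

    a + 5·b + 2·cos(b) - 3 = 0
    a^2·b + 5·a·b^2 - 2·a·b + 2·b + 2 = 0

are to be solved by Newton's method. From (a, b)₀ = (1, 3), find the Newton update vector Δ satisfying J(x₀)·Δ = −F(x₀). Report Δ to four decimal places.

At (1, 3): F = (11.020015, 50.0000).
Jacobian J = [[1, -2·sin(b) + 5], [2·a·b + 5·b^2 - 2·b, a^2 + 10·a·b - 2·a + 2]].
At the point, J = [[1.0000, 4.717760], [45.0000, 31.0000]] (det J = -181.299199).
Solving J·Δ = −F gives Δ = (0.5832, -2.4595).

(0.5832, -2.4595)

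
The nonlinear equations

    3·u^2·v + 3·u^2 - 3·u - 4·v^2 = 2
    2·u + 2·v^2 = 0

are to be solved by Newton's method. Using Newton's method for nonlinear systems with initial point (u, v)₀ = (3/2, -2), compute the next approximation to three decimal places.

(1.822, -0.545)

At (3/2, -2): F = (-29.250, 11.000).
Jacobian J = [[6·u·v + 6·u - 3, 3·u^2 - 8·v], [2, 4·v]].
At the point, J = [[-12.000, 22.750], [2.000, -8.000]] (det J = 50.500).
Solving J·Δ = −F gives Δ = (0.322, 1.455).
Then the next iterate is (u, v)₁ = (1.822, -0.545).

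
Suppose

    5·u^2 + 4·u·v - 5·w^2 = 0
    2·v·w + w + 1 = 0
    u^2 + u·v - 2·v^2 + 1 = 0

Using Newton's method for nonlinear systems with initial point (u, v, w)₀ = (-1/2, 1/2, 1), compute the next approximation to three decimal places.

(2.076, 0.185, -0.185)

At (-1/2, 1/2, 1): F = (-4.750, 3.000, 0.500).
Jacobian J = [[10·u + 4·v, 4·u, -10·w], [0, 2·w, 2·v + 1], [2·u + v, u - 4·v, 0]].
At the point, J = [[-3.000, -2.000, -10.000], [0.000, 2.000, 2.000], [-0.500, -2.500, 0.000]] (det J = -23.000).
Solving J·Δ = −F gives Δ = (2.576, -0.315, -1.185).
Then the next iterate is (u, v, w)₁ = (2.076, 0.185, -0.185).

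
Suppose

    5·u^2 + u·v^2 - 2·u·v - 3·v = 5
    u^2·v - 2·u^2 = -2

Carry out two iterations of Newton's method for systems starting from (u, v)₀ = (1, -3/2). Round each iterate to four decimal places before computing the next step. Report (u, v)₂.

At (1, -3/2): F = (9.7500, -1.5000).
Jacobian J = [[10·u + v^2 - 2·v, 2·u·v - 2·u - 3], [2·u·v - 4·u, u^2]].
At the point, J = [[15.2500, -8.0000], [-7.0000, 1.0000]] (det J = -40.7500).
Solving J·Δ = −F gives Δ = (-0.0552, 1.1135).
Then the next iterate is (u, v)₁ = (0.9448, -0.3865).
Round to (0.9448, -0.3865) and repeat: F = (1.494202, -0.130302), J = [[10.370382, -5.619930], [-4.509530, 0.892647]].
Δ = (0.0374, 0.3349), so (u, v)₂ = (0.9822, -0.0516).

(0.9822, -0.0516)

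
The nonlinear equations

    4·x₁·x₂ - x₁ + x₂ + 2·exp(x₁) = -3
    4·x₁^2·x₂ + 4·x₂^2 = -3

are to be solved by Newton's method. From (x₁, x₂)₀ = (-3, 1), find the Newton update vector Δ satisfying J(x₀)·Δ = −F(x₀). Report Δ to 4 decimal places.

(2.0168, 0.1228)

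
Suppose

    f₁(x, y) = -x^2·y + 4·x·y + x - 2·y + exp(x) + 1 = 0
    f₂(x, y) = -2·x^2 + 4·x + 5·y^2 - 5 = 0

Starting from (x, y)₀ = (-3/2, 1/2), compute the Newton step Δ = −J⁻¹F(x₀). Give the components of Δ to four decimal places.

At (-3/2, 1/2): F = (-5.401870, -14.2500).
Jacobian J = [[-2·x·y + 4·y + exp(x) + 1, -x^2 + 4·x - 2], [-4·x + 4, 10·y]].
At the point, J = [[4.723130, -10.2500], [10.0000, 5.0000]] (det J = 126.115651).
Solving J·Δ = −F gives Δ = (1.3723, 0.1053).

(1.3723, 0.1053)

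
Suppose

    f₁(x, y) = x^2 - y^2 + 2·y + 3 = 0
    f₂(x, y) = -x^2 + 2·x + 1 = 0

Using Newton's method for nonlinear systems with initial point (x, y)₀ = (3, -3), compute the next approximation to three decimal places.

(2.500, -2.250)

At (3, -3): F = (-3.000, -2.000).
Jacobian J = [[2·x, -2·y + 2], [-2·x + 2, 0]].
At the point, J = [[6.000, 8.000], [-4.000, 0.000]] (det J = 32.000).
Solving J·Δ = −F gives Δ = (-0.500, 0.750).
Then the next iterate is (x, y)₁ = (2.500, -2.250).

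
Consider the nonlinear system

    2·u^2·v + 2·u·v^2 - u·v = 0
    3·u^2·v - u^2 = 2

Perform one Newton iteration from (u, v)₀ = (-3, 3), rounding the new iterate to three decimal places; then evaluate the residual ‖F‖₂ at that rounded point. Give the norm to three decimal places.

At (-3, 3): F = (9.000, 70.000).
Jacobian J = [[4·u·v + 2·v^2 - v, 2·u^2 + 4·u·v - u], [6·u·v - 2·u, 3·u^2]].
At the point, J = [[-21.000, -15.000], [-48.000, 27.000]] (det J = -1287.000).
Solving J·Δ = −F gives Δ = (1.005, -0.807).
Then the next iterate is (u, v)₁ = (-1.995, 2.193).
Re-evaluating at (-1.995, 2.193): F = (2.64252, 20.20456), so ‖F‖₂ = 20.377.

20.377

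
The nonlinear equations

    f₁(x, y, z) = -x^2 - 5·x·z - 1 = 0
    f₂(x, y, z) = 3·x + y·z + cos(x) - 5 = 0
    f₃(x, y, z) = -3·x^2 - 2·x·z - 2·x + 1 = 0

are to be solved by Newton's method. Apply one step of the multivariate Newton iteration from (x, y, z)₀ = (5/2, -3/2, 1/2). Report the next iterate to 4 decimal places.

At (5/2, -3/2, 1/2): F = (-13.5000, 0.948856, -25.2500).
Jacobian J = [[-2·x - 5·z, 0, -5·x], [-sin(x) + 3, z, y], [-6·x - 2·z - 2, 0, -2·x]].
At the point, J = [[-7.5000, 0.0000, -12.5000], [2.401528, 0.5000, -1.5000], [-18.0000, 0.0000, -5.0000]] (det J = -93.7500).
Solving J·Δ = −F gives Δ = (-1.3233, 3.6003, -0.2860).
Then the next iterate is (x, y, z)₁ = (1.1767, 2.1003, 0.2140).

(1.1767, 2.1003, 0.2140)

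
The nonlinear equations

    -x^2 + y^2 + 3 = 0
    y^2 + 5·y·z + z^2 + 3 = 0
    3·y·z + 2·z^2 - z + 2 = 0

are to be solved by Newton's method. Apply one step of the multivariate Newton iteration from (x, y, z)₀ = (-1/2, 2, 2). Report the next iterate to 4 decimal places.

At (-1/2, 2, 2): F = (6.7500, 31.0000, 20.0000).
Jacobian J = [[-2·x, 2·y, 0], [0, 2·y + 5·z, 5·y + 2·z], [0, 3·z, 3·y + 4·z - 1]].
At the point, J = [[1.0000, 4.0000, 0.0000], [0.0000, 14.0000, 14.0000], [0.0000, 6.0000, 13.0000]] (det J = 98.0000).
Solving J·Δ = −F gives Δ = (-1.7296, -1.2551, -0.9592).
Then the next iterate is (x, y, z)₁ = (-2.2296, 0.7449, 1.0408).

(-2.2296, 0.7449, 1.0408)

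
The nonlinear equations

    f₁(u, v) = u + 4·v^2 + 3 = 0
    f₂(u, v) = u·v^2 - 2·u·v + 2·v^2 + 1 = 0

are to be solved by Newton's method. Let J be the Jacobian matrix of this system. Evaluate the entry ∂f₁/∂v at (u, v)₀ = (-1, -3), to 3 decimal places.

-24.000

∂f₁/∂v = 8·v.
At (-1, -3) this is -24.000.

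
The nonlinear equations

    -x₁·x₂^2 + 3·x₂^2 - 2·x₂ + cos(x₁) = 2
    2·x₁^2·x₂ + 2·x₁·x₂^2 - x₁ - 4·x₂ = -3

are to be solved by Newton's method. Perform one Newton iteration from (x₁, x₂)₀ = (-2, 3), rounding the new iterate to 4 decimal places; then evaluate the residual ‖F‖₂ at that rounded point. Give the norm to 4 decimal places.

10.9977

At (-2, 3): F = (36.583853, -19.0000).
Jacobian J = [[-x₂^2 - sin(x₁), -2·x₁·x₂ + 6·x₂ - 2], [4·x₁·x₂ + 2·x₂^2 - 1, 2·x₁^2 + 4·x₁·x₂ - 4]].
At the point, J = [[-8.090703, 28.0000], [-7.0000, -20.0000]] (det J = 357.814051).
Solving J·Δ = −F gives Δ = (0.5580, -1.1453).
Then the next iterate is (x₁, x₂)₁ = (-1.4420, 1.8547).
Re-evaluating at (-1.4420, 1.8547): F = (9.699130, -5.184314), so ‖F‖₂ = 10.9977.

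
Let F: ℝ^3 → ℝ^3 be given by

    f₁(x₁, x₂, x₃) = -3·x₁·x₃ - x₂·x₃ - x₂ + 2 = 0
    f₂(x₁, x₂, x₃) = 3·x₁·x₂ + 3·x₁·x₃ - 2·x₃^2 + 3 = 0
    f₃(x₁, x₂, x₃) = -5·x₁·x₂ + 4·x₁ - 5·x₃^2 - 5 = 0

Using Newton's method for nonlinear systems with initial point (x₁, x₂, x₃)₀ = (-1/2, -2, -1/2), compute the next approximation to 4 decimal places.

At (-1/2, -2, -1/2): F = (2.2500, 6.2500, -13.2500).
Jacobian J = [[-3·x₃, -x₃ - 1, -3·x₁ - x₂], [3·x₂ + 3·x₃, 3·x₁, 3·x₁ - 4·x₃], [-5·x₂ + 4, -5·x₁, -10·x₃]].
At the point, J = [[1.5000, -0.5000, 3.5000], [-7.5000, -1.5000, 0.5000], [14.0000, 2.5000, 5.0000]] (det J = -27.5000).
Solving J·Δ = −F gives Δ = (-0.5682, 7.2182, 0.6318).
Then the next iterate is (x₁, x₂, x₃)₁ = (-1.0682, 5.2182, 0.1318).

(-1.0682, 5.2182, 0.1318)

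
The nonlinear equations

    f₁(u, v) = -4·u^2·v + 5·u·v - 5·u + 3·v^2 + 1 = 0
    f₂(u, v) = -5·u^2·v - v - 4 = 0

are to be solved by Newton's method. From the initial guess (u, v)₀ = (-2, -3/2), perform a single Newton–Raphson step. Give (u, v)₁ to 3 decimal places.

(-2.809, 0.965)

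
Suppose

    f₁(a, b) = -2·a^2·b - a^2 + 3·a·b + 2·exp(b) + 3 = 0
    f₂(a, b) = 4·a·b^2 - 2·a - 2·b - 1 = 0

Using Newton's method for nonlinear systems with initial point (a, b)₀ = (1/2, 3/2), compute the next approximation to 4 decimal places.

At (1/2, 3/2): F = (13.213378, -0.5000).
Jacobian J = [[-4·a·b - 2·a + 3·b, -2·a^2 + 3·a + 2·exp(b)], [4·b^2 - 2, 8·a·b - 2]].
At the point, J = [[0.5000, 9.963378], [7.0000, 4.0000]] (det J = -67.743647).
Solving J·Δ = −F gives Δ = (0.8537, -1.3690).
Then the next iterate is (a, b)₁ = (1.3537, 0.1310).

(1.3537, 0.1310)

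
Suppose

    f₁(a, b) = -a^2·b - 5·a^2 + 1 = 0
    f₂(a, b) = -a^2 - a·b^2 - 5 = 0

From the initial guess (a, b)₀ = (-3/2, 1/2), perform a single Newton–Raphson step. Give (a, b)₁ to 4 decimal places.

(-0.4485, 3.1556)

At (-3/2, 1/2): F = (-11.3750, -6.8750).
Jacobian J = [[-2·a·b - 10·a, -a^2], [-2·a - b^2, -2·a·b]].
At the point, J = [[16.5000, -2.2500], [2.7500, 1.5000]] (det J = 30.9375).
Solving J·Δ = −F gives Δ = (1.0515, 2.6556).
Then the next iterate is (a, b)₁ = (-0.4485, 3.1556).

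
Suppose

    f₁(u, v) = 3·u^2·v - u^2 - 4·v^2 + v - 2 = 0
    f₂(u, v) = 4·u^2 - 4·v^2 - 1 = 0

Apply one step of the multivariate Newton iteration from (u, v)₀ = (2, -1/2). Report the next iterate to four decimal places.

(1.0641, -0.2564)

At (2, -1/2): F = (-13.5000, 14.0000).
Jacobian J = [[6·u·v - 2·u, 3·u^2 - 8·v + 1], [8·u, -8·v]].
At the point, J = [[-10.0000, 17.0000], [16.0000, 4.0000]] (det J = -312.0000).
Solving J·Δ = −F gives Δ = (-0.9359, 0.2436).
Then the next iterate is (u, v)₁ = (1.0641, -0.2564).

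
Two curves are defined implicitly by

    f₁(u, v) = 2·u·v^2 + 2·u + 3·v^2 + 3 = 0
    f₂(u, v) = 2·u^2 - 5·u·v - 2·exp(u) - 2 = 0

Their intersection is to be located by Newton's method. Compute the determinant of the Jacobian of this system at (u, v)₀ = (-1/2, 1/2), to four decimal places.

17.6761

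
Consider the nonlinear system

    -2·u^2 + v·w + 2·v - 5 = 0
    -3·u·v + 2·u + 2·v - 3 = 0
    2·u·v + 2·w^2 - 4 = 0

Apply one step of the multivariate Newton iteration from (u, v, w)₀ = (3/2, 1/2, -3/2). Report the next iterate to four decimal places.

At (3/2, 1/2, -3/2): F = (-9.2500, -1.2500, 2.0000).
Jacobian J = [[-4·u, w + 2, v], [-3·v + 2, -3·u + 2, 0], [2·v, 2·u, 4·w]].
At the point, J = [[-6.0000, 0.5000, 0.5000], [0.5000, -2.5000, 0.0000], [1.0000, 3.0000, -6.0000]] (det J = -86.5000).
Solving J·Δ = −F gives Δ = (-1.6402, -0.8280, -0.3540).
Then the next iterate is (u, v, w)₁ = (-0.1402, -0.3280, -1.8540).

(-0.1402, -0.3280, -1.8540)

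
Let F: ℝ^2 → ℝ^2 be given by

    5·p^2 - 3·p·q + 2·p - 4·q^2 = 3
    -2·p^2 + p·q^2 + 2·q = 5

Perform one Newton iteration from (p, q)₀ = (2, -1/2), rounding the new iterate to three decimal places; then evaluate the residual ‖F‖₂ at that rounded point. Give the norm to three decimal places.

353.396

At (2, -1/2): F = (23.000, -13.500).
Jacobian J = [[10·p - 3·q + 2, -3·p - 8·q], [-4·p + q^2, 2·p·q + 2]].
At the point, J = [[23.500, -2.000], [-7.750, 0.000]] (det J = -15.500).
Solving J·Δ = −F gives Δ = (-1.742, -8.968).
Then the next iterate is (p, q)₁ = (0.258, -9.468).
Re-evaluating at (0.258, -9.468): F = (-353.39504, -0.94123), so ‖F‖₂ = 353.396.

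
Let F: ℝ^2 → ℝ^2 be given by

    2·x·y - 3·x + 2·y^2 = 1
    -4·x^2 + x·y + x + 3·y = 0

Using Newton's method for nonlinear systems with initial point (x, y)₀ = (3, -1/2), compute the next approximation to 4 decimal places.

At (3, -1/2): F = (-12.5000, -36.0000).
Jacobian J = [[2·y - 3, 2·x + 4·y], [-8·x + y + 1, x + 3]].
At the point, J = [[-4.0000, 4.0000], [-23.5000, 6.0000]] (det J = 70.0000).
Solving J·Δ = −F gives Δ = (-0.9857, 2.1393).
Then the next iterate is (x, y)₁ = (2.0143, 1.6393).

(2.0143, 1.6393)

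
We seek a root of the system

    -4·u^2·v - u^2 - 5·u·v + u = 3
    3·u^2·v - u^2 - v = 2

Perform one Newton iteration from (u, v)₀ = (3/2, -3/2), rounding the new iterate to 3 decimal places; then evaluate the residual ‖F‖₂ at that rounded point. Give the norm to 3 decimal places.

6.615

At (3/2, -3/2): F = (21.000, -12.875).
Jacobian J = [[-8·u·v - 2·u - 5·v + 1, -4·u^2 - 5·u], [6·u·v - 2·u, 3·u^2 - 1]].
At the point, J = [[23.500, -16.500], [-16.500, 5.750]] (det J = -137.125).
Solving J·Δ = −F gives Δ = (-0.669, 0.320).
Then the next iterate is (u, v)₁ = (0.831, -1.180).
Re-evaluating at (0.831, -1.180): F = (5.30279, -3.95515), so ‖F‖₂ = 6.615.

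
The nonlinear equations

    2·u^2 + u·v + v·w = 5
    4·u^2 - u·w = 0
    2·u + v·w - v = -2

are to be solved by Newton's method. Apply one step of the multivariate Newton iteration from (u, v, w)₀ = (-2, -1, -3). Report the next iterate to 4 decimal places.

At (-2, -1, -3): F = (8.0000, 10.0000, 2.0000).
Jacobian J = [[4·u + v, u + w, v], [8·u - w, 0, -u], [2, w - 1, v]].
At the point, J = [[-9.0000, -5.0000, -1.0000], [-13.0000, 0.0000, 2.0000], [2.0000, -4.0000, -1.0000]] (det J = -79.0000).
Solving J·Δ = −F gives Δ = (0.4304, 1.2658, -2.2025).
Then the next iterate is (u, v, w)₁ = (-1.5696, 0.2658, -5.2025).

(-1.5696, 0.2658, -5.2025)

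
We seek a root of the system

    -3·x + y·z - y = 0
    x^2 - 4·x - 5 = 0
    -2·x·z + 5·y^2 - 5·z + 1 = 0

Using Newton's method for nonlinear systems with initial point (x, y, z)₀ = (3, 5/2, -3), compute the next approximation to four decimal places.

At (3, 5/2, -3): F = (-19.0000, -8.0000, 65.2500).
Jacobian J = [[-3, z - 1, y], [2·x - 4, 0, 0], [-2·z, 10·y, -2·x - 5]].
At the point, J = [[-3.0000, -4.0000, 2.5000], [2.0000, 0.0000, 0.0000], [6.0000, 25.0000, -11.0000]] (det J = 37.0000).
Solving J·Δ = −F gives Δ = (4.0000, 6.3716, 22.5946).
Then the next iterate is (x, y, z)₁ = (7.0000, 8.8716, 19.5946).

(7.0000, 8.8716, 19.5946)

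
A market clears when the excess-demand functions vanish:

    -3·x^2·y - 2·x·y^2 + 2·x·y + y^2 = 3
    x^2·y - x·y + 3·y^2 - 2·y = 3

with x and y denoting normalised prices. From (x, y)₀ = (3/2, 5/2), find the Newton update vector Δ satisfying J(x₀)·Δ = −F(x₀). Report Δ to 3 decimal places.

(-0.490, -0.740)

At (3/2, 5/2): F = (-24.875, 12.625).
Jacobian J = [[-6·x·y - 2·y^2 + 2·y, -3·x^2 - 4·x·y + 2·x + 2·y], [2·x·y - y, x^2 - x + 6·y - 2]].
At the point, J = [[-30.000, -13.750], [5.000, 13.750]] (det J = -343.750).
Solving J·Δ = −F gives Δ = (-0.490, -0.740).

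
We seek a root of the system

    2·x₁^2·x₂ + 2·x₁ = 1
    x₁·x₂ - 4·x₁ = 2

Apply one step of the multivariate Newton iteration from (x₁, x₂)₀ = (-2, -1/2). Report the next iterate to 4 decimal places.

(-0.4167, -0.5625)

At (-2, -1/2): F = (-9.0000, 7.0000).
Jacobian J = [[4·x₁·x₂ + 2, 2·x₁^2], [x₂ - 4, x₁]].
At the point, J = [[6.0000, 8.0000], [-4.5000, -2.0000]] (det J = 24.0000).
Solving J·Δ = −F gives Δ = (1.5833, -0.0625).
Then the next iterate is (x₁, x₂)₁ = (-0.4167, -0.5625).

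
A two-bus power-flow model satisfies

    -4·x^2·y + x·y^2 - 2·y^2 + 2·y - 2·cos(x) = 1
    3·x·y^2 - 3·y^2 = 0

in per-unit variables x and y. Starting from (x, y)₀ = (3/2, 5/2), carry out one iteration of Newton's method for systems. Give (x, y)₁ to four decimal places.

At (3/2, 5/2): F = (-21.766474, 9.3750).
Jacobian J = [[-8·x·y + y^2 + 2·sin(x), -4·x^2 + 2·x·y - 4·y + 2], [3·y^2, 6·x·y - 6·y]].
At the point, J = [[-21.755010, -9.5000], [18.7500, 7.5000]] (det J = 14.962425).
Solving J·Δ = −F gives Δ = (4.9582, -13.6454).
Then the next iterate is (x, y)₁ = (6.4582, -11.1454).

(6.4582, -11.1454)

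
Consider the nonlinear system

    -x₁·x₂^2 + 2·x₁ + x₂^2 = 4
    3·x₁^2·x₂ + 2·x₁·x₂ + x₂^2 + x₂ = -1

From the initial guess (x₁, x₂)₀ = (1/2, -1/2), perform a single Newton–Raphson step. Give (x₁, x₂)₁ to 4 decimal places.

(3.3103, 3.5862)

At (1/2, -1/2): F = (-2.8750, -0.1250).
Jacobian J = [[-x₂^2 + 2, -2·x₁·x₂ + 2·x₂], [6·x₁·x₂ + 2·x₂, 3·x₁^2 + 2·x₁ + 2·x₂ + 1]].
At the point, J = [[1.7500, -0.5000], [-2.5000, 1.7500]] (det J = 1.8125).
Solving J·Δ = −F gives Δ = (2.8103, 4.0862).
Then the next iterate is (x₁, x₂)₁ = (3.3103, 3.5862).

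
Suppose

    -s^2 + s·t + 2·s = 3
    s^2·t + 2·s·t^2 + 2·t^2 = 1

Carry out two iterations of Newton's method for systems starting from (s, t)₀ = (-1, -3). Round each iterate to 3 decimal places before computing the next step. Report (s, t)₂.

(-0.950, -6.159)

At (-1, -3): F = (-3.000, -4.000).
Jacobian J = [[-2·s + t + 2, s], [2·s·t + 2·t^2, s^2 + 4·s·t + 4·t]].
At the point, J = [[1.000, -1.000], [24.000, 1.000]] (det J = 25.000).
Solving J·Δ = −F gives Δ = (0.280, -2.720).
Then the next iterate is (s, t)₁ = (-0.720, -5.720).
Round to (-0.720, -5.720) and repeat: F = (-0.840, 14.35706), J = [[-2.280, -0.720], [73.67360, -5.888]].
Δ = (-0.230, -0.439), so (s, t)₂ = (-0.950, -6.159).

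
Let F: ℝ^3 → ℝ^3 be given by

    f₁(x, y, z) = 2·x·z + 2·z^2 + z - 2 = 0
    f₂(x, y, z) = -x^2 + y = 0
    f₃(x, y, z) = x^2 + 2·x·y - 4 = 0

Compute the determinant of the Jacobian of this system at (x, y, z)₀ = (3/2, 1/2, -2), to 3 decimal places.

J = [[2·z, 0, 2·x + 4·z + 1], [-2·x, 1, 0], [2·x + 2·y, 2·x, 0]].
At the point, J = [[-4.000, 0.000, -4.000], [-3.000, 1.000, 0.000], [4.000, 3.000, 0.000]].
det J = 52.000.

52.000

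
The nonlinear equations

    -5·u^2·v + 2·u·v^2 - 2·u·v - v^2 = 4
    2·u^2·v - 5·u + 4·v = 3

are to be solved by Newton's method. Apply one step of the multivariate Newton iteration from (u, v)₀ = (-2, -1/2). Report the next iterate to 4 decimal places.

(-1.6106, -0.5509)

At (-2, -1/2): F = (2.7500, 1.0000).
Jacobian J = [[-10·u·v + 2·v^2 - 2·v, -5·u^2 + 4·u·v - 2·u - 2·v], [4·u·v - 5, 2·u^2 + 4]].
At the point, J = [[-8.5000, -11.0000], [-1.0000, 12.0000]] (det J = -113.0000).
Solving J·Δ = −F gives Δ = (0.3894, -0.0509).
Then the next iterate is (u, v)₁ = (-1.6106, -0.5509).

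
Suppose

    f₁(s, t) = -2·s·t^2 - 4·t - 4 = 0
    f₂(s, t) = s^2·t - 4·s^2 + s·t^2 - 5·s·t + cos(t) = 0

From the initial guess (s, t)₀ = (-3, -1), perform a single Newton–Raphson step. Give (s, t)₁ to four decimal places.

(-1.4167, -0.8229)

At (-3, -1): F = (6.0000, -62.459698).
Jacobian J = [[-2·t^2, -4·s·t - 4], [2·s·t - 8·s + t^2 - 5·t, s^2 + 2·s·t - 5·s - sin(t)]].
At the point, J = [[-2.0000, -16.0000], [36.0000, 30.841471]] (det J = 514.317058).
Solving J·Δ = −F gives Δ = (1.5833, 0.1771).
Then the next iterate is (s, t)₁ = (-1.4167, -0.8229).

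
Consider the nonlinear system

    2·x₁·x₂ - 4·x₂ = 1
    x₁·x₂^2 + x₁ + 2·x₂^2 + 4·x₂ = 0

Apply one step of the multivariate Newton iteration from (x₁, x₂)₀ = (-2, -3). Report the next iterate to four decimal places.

(-1.6429, -0.3929)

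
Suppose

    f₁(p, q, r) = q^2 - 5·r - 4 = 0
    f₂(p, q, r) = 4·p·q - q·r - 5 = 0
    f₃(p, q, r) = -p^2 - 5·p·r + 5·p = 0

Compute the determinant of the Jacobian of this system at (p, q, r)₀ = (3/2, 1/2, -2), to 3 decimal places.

489.000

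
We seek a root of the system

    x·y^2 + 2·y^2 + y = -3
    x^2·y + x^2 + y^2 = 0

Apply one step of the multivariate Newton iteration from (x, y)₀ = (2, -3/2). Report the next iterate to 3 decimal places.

At (2, -3/2): F = (10.500, 0.250).
Jacobian J = [[y^2, 2·x·y + 4·y + 1], [2·x·y + 2·x, x^2 + 2·y]].
At the point, J = [[2.250, -11.000], [-2.000, 1.000]] (det J = -19.750).
Solving J·Δ = −F gives Δ = (0.671, 1.092).
Then the next iterate is (x, y)₁ = (2.671, -0.408).

(2.671, -0.408)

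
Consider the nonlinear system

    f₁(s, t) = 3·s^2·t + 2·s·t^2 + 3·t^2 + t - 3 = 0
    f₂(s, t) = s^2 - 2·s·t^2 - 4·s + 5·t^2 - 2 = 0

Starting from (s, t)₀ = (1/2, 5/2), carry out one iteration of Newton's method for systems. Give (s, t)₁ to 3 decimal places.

At (1/2, 5/2): F = (26.375, 21.250).
Jacobian J = [[6·s·t + 2·t^2, 3·s^2 + 4·s·t + 6·t + 1], [2·s - 2·t^2 - 4, -4·s·t + 10·t]].
At the point, J = [[20.000, 21.750], [-15.500, 20.000]] (det J = 737.125).
Solving J·Δ = −F gives Δ = (-0.089, -1.131).
Then the next iterate is (s, t)₁ = (0.411, 1.369).

(0.411, 1.369)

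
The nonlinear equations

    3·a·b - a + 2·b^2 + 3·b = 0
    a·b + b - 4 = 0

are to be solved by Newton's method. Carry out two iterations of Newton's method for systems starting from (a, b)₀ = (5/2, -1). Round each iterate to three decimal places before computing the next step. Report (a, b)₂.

At (5/2, -1): F = (-11.000, -7.500).
Jacobian J = [[3·b - 1, 3·a + 4·b + 3], [b, a + 1]].
At the point, J = [[-4.000, 6.500], [-1.000, 3.500]] (det J = -7.500).
Solving J·Δ = −F gives Δ = (1.367, 2.533).
Then the next iterate is (a, b)₁ = (3.867, 1.533).
Round to (3.867, 1.533) and repeat: F = (23.21651, 3.46111), J = [[3.599, 20.733], [1.533, 4.867]].
Δ = (2.890, -1.621), so (a, b)₂ = (6.757, -0.088).

(6.757, -0.088)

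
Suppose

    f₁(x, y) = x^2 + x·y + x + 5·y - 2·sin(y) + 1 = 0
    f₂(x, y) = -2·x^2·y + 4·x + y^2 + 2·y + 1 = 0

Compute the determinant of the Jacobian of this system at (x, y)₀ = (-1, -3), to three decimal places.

J = [[2·x + y + 1, x - 2·cos(y) + 5], [-4·x·y + 4, -2·x^2 + 2·y + 2]].
At the point, J = [[-4.000, 5.97998], [-8.000, -6.000]].
det J = 71.840.

71.840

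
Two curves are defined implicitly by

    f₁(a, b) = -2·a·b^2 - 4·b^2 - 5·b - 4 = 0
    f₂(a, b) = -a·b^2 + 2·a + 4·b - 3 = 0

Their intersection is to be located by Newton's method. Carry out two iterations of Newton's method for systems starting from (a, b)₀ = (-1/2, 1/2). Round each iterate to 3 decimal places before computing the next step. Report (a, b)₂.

At (-1/2, 1/2): F = (-7.250, -1.875).
Jacobian J = [[-2·b^2, -4·a·b - 8·b - 5], [-b^2 + 2, -2·a·b + 4]].
At the point, J = [[-0.500, -8.000], [1.750, 4.500]] (det J = 11.750).
Solving J·Δ = −F gives Δ = (4.053, -1.160).
Then the next iterate is (a, b)₁ = (3.553, -0.660).
Round to (3.553, -0.660) and repeat: F = (-5.53777, -0.08169), J = [[-0.87120, 9.65992], [1.56440, 8.68996]].
Δ = (-2.087, 0.385), so (a, b)₂ = (1.466, -0.275).

(1.466, -0.275)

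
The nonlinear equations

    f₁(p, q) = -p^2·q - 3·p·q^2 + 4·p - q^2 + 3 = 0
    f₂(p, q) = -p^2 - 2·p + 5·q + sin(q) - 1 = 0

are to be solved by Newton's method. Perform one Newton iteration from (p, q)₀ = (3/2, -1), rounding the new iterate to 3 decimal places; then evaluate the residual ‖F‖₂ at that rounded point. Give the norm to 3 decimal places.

At (3/2, -1): F = (5.750, -12.09147).
Jacobian J = [[-2·p·q - 3·q^2 + 4, -p^2 - 6·p·q - 2·q], [-2·p - 2, cos(q) + 5]].
At the point, J = [[4.000, 8.750], [-5.000, 5.54030]] (det J = 65.91121).
Solving J·Δ = −F gives Δ = (-2.089, 0.298).
Then the next iterate is (p, q)₁ = (-0.589, -0.702).
Re-evaluating at (-0.589, -0.702): F = (1.26552, -4.32467), so ‖F‖₂ = 4.506.

4.506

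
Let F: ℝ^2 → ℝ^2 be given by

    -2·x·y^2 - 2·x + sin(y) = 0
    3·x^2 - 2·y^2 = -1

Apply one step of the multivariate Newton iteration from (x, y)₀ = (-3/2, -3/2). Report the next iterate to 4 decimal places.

At (-3/2, -3/2): F = (8.752505, 3.2500).
Jacobian J = [[-2·y^2 - 2, -4·x·y + cos(y)], [6·x, -4·y]].
At the point, J = [[-6.5000, -8.929263], [-9.0000, 6.0000]] (det J = -119.363365).
Solving J·Δ = −F gives Δ = (0.6831, 0.4830).
Then the next iterate is (x, y)₁ = (-0.8169, -1.0170).

(-0.8169, -1.0170)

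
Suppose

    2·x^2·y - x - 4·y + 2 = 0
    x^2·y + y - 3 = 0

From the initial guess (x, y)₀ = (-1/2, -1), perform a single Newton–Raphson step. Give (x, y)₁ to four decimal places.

(1.0526, 1.1579)

At (-1/2, -1): F = (6.0000, -4.2500).
Jacobian J = [[4·x·y - 1, 2·x^2 - 4], [2·x·y, x^2 + 1]].
At the point, J = [[1.0000, -3.5000], [1.0000, 1.2500]] (det J = 4.7500).
Solving J·Δ = −F gives Δ = (1.5526, 2.1579).
Then the next iterate is (x, y)₁ = (1.0526, 1.1579).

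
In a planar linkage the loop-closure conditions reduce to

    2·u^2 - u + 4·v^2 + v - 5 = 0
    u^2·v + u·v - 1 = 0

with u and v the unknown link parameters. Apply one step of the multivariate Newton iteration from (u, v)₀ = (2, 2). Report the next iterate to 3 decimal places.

(1.430, 1.117)

At (2, 2): F = (19.000, 11.000).
Jacobian J = [[4·u - 1, 8·v + 1], [2·u·v + v, u^2 + u]].
At the point, J = [[7.000, 17.000], [10.000, 6.000]] (det J = -128.000).
Solving J·Δ = −F gives Δ = (-0.570, -0.883).
Then the next iterate is (u, v)₁ = (1.430, 1.117).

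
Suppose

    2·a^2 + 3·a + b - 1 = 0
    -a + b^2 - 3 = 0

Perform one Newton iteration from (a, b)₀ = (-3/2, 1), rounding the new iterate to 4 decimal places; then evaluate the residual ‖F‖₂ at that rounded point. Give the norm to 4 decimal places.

At (-3/2, 1): F = (0.0000, -0.5000).
Jacobian J = [[4·a + 3, 1], [-1, 2·b]].
At the point, J = [[-3.0000, 1.0000], [-1.0000, 2.0000]] (det J = -5.0000).
Solving J·Δ = −F gives Δ = (0.1000, 0.3000).
Then the next iterate is (a, b)₁ = (-1.4000, 1.3000).
Re-evaluating at (-1.4000, 1.3000): F = (0.0200, 0.0900), so ‖F‖₂ = 0.0922.

0.0922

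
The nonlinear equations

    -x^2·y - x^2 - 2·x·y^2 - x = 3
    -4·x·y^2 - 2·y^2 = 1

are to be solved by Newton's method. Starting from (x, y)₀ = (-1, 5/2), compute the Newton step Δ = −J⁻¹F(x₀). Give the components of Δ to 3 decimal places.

At (-1, 5/2): F = (7.000, 11.500).
Jacobian J = [[-2·x·y - 2·x - 2·y^2 - 1, -x^2 - 4·x·y], [-4·y^2, -8·x·y - 4·y]].
At the point, J = [[-6.500, 9.000], [-25.000, 10.000]] (det J = 160.000).
Solving J·Δ = −F gives Δ = (0.209, -0.627).

(0.209, -0.627)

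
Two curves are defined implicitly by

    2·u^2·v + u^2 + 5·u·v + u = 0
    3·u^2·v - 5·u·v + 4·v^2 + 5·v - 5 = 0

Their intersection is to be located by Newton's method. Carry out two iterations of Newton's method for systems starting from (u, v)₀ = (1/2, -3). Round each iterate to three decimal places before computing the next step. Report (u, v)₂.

At (1/2, -3): F = (-8.250, 21.250).
Jacobian J = [[4·u·v + 2·u + 5·v + 1, 2·u^2 + 5·u], [6·u·v - 5·v, 3·u^2 - 5·u + 8·v + 5]].
At the point, J = [[-19.000, 3.000], [6.000, -20.750]] (det J = 376.250).
Solving J·Δ = −F gives Δ = (-0.286, 0.942).
Then the next iterate is (u, v)₁ = (0.214, -2.058).
Round to (0.214, -2.058) and repeat: F = (-2.13076, 3.57077), J = [[-10.62365, 1.16159], [7.64753, -12.39661]].
Δ = (-0.181, 0.176), so (u, v)₂ = (0.033, -1.882).

(0.033, -1.882)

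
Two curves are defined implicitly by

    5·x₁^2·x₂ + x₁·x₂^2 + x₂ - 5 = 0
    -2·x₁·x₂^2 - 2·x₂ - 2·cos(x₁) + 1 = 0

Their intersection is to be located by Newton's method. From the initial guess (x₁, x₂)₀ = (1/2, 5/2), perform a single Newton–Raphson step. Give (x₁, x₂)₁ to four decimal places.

(0.9027, 0.1211)

At (1/2, 5/2): F = (3.7500, -12.005165).
Jacobian J = [[10·x₁·x₂ + x₂^2, 5·x₁^2 + 2·x₁·x₂ + 1], [-2·x₂^2 + 2·sin(x₁), -4·x₁·x₂ - 2]].
At the point, J = [[18.7500, 4.7500], [-11.541149, -7.0000]] (det J = -76.429543).
Solving J·Δ = −F gives Δ = (0.4027, -2.3789).
Then the next iterate is (x₁, x₂)₁ = (0.9027, 0.1211).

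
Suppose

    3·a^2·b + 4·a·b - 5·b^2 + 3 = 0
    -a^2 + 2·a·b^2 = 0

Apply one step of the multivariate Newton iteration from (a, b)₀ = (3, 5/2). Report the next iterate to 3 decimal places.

At (3, 5/2): F = (69.250, 28.500).
Jacobian J = [[6·a·b + 4·b, 3·a^2 + 4·a - 10·b], [-2·a + 2·b^2, 4·a·b]].
At the point, J = [[55.000, 14.000], [6.500, 30.000]] (det J = 1559.000).
Solving J·Δ = −F gives Δ = (-1.077, -0.717).
Then the next iterate is (a, b)₁ = (1.923, 1.783).

(1.923, 1.783)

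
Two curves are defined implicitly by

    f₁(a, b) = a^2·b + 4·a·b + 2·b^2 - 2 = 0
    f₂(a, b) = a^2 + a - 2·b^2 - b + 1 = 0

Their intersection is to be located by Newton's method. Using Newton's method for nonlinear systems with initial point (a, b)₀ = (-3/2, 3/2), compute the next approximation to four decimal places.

At (-3/2, 3/2): F = (-3.1250, -4.2500).
Jacobian J = [[2·a·b + 4·b, a^2 + 4·a + 4·b], [2·a + 1, -4·b - 1]].
At the point, J = [[1.5000, 2.2500], [-2.0000, -7.0000]] (det J = -6.0000).
Solving J·Δ = −F gives Δ = (5.2396, -2.1042).
Then the next iterate is (a, b)₁ = (3.7396, -0.6042).

(3.7396, -0.6042)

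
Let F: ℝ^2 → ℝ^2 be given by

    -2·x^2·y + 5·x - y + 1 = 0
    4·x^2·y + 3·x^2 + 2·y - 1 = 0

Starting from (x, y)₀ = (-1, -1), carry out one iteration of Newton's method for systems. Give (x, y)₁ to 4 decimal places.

(0.5000, -0.8333)

At (-1, -1): F = (-1.0000, -4.0000).
Jacobian J = [[-4·x·y + 5, -2·x^2 - 1], [8·x·y + 6·x, 4·x^2 + 2]].
At the point, J = [[1.0000, -3.0000], [2.0000, 6.0000]] (det J = 12.0000).
Solving J·Δ = −F gives Δ = (1.5000, 0.1667).
Then the next iterate is (x, y)₁ = (0.5000, -0.8333).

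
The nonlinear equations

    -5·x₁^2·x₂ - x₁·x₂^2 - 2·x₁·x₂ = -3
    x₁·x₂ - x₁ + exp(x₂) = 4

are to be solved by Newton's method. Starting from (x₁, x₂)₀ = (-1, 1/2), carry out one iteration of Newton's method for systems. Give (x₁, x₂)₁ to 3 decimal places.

(0.792, 4.735)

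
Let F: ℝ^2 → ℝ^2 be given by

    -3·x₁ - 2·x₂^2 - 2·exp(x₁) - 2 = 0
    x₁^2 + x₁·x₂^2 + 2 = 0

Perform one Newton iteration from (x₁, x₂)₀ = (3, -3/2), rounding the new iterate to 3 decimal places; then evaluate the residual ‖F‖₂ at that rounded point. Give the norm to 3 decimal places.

At (3, -3/2): F = (-55.67107, 17.750).
Jacobian J = [[-2·exp(x₁) - 3, -4·x₂], [2·x₁ + x₂^2, 2·x₁·x₂]].
At the point, J = [[-43.17107, 6.000], [8.250, -9.000]] (det J = 339.03966).
Solving J·Δ = −F gives Δ = (-1.164, 0.905).
Then the next iterate is (x₁, x₂)₁ = (1.836, -0.595).
Re-evaluating at (1.836, -0.595): F = (-20.75885, 6.02089), so ‖F‖₂ = 21.614.

21.614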